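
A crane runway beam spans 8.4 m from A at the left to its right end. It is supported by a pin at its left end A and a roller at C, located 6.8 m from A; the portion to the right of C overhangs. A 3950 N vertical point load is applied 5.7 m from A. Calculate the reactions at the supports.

ΣM about A: C_y·6.8 − 3950·5.7 = 0 → C_y = 22515/6.8 = 3311.03 ≈ 3311 N.
ΣF_y = 0: A_y + 3311.03 − 3950 = 0 → A_y = 639.0 N.
ΣF_x = 0: no horizontal applied forces, so A_x = 0.

A_x = 0, A_y = 639.0 N, C_y = 3311 N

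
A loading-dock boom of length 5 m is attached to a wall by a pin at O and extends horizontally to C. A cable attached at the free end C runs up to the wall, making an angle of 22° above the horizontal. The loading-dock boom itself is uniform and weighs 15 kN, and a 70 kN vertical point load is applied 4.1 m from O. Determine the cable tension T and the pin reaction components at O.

T = 173.2 kN, O_x = 160.6 kN, O_y = 20.10 kN

ΣM about O: T·sin22°·5 − 15·2.5 − 70·4.1 = 0 → T = 324.5/(5·0.374607) = 173.248 ≈ 173.2 kN.
ΣF_x = 0: O_x − T·cos22° = 0 → O_x = 173.248 × 0.927184 = 160.6 kN.
ΣF_y = 0: O_y + T·sin22° − 15 − 70 = 0 → O_y = 85 − 173.248 × 0.374607 = 20.10 kN.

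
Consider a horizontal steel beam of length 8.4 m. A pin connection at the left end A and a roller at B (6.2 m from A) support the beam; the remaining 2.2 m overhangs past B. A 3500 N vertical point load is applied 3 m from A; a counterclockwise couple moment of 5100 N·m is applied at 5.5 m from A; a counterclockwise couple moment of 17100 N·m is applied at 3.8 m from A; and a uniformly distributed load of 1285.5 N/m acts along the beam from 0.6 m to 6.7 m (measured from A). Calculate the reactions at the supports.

A_x = 0, A_y = 8612 N, B_y = 2729 N

Resultant of the distributed load: 1285.5 × 6.1 = 7841.55 N at 3.65 m from A.
ΣM about A: B_y·6.2 − 3500·3 + 5100 + 17100 − (1285.5·6.1)·3.65 = 0 → B_y = 16921.6575/6.2 = 2729.3 ≈ 2729 N.
ΣF_y = 0: A_y + 2729.3 − 3500 − 1285.5·6.1 = 0 → A_y = 8612 N.
ΣF_x = 0: no horizontal applied forces, so A_x = 0.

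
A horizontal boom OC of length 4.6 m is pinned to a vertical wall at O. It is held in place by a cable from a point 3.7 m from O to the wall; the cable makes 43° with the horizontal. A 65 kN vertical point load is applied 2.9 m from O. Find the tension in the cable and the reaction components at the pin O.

ΣM about O: T·sin43°·3.7 − 65·2.9 = 0 → T = 188.5/(3.7·0.681998) = 74.701 ≈ 74.70 kN.
ΣF_x = 0: O_x − T·cos43° = 0 → O_x = 74.701 × 0.731354 = 54.63 kN.
ΣF_y = 0: O_y + T·sin43° − 65 = 0 → O_y = 65 − 74.701 × 0.681998 = 14.05 kN.

T = 74.70 kN, O_x = 54.63 kN, O_y = 14.05 kN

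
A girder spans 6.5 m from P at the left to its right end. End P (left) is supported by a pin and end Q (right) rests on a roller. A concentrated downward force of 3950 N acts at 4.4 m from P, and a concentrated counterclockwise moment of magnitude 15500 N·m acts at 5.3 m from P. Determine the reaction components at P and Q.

P_x = 0, P_y = 3661 N, Q_y = 289.2 N

Taking moments about P: Q_y·6.5 − 3950·4.4 + 15500 = 0 → Q_y = 1880/6.5 = 289.231 ≈ 289.2 N.
ΣF_y = 0: P_y + 289.231 − 3950 = 0 → P_y = 3661 N.
ΣF_x = 0: no horizontal applied forces, so P_x = 0.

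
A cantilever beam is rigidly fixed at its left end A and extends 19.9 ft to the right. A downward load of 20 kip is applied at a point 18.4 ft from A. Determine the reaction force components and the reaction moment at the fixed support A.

A_x = 0, A_y = 20.00 kip, M_A = 368.0 kip·ft

ΣF_x = 0: A_x = 0.
ΣF_y = 0: A_y − 20 = 0 → A_y = 20.00 kip.
ΣM about A: M_A − 20·18.4 = 0 → M_A = 368.0 kip·ft.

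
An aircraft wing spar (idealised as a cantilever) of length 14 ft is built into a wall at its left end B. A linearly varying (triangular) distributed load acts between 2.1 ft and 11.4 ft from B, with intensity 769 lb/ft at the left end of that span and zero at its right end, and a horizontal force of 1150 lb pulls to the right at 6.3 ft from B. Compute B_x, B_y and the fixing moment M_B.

Resultant of the triangular load: ½ × 769 × 9.3 = 3575.85 lb, acting at 5.2 ft from B (one-third of the span from the peak).
ΣF_x = 0: B_x + 1150 = 0 → B_x = -1150 lb.
ΣF_y = 0: B_y − ½·769·9.3 = 0 → B_y = 3576 lb.
ΣM about B: M_B − (½·769·9.3)·5.2 = 0 → M_B = 18590 lb·ft.

B_x = -1150 lb, B_y = 3576 lb, M_B = 18590 lb·ft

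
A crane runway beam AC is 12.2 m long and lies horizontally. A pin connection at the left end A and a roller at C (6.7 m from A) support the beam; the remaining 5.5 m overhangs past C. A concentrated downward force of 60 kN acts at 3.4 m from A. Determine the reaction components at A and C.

A_x = 0, A_y = 29.55 kN, C_y = 30.45 kN

Moments about A: C_y·6.7 − 60·3.4 = 0 → C_y = 204/6.7 = 30.4478 ≈ 30.45 kN.
ΣF_y = 0: A_y + 30.4478 − 60 = 0 → A_y = 29.55 kN.
ΣF_x = 0: no horizontal applied forces, so A_x = 0.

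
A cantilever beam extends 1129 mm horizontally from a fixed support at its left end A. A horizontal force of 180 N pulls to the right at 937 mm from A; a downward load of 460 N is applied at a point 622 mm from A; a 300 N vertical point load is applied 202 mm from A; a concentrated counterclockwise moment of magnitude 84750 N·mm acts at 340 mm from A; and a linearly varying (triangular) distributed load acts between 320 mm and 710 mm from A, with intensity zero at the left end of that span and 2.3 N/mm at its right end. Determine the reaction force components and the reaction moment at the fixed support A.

Resultant of the triangular load: ½ × 2.3 × 390 = 448.5 N, acting at 580 mm from A (one-third of the span from the peak).
ΣF_x = 0: A_x + 180 = 0 → A_x = -180.0 N.
ΣF_y = 0: A_y − 460 − 300 − ½·2.3·390 = 0 → A_y = 1208 N.
ΣM about A: M_A − 460·622 − 300·202 + 84750 − (½·2.3·390)·580 = 0 → M_A = 522100 N·mm.

A_x = -180.0 N, A_y = 1208 N, M_A = 522100 N·mm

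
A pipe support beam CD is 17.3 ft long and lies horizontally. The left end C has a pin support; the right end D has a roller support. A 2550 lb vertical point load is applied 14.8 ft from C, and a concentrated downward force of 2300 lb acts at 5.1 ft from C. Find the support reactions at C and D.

Taking moments about C: D_y·17.3 − 2550·14.8 − 2300·5.1 = 0 → D_y = 49470/17.3 = 2859.54 ≈ 2860 lb.
ΣF_y = 0: C_y + 2859.54 − 2550 − 2300 = 0 → C_y = 1990 lb.
ΣF_x = 0: no horizontal applied forces, so C_x = 0.

C_x = 0, C_y = 1990 lb, D_y = 2860 lb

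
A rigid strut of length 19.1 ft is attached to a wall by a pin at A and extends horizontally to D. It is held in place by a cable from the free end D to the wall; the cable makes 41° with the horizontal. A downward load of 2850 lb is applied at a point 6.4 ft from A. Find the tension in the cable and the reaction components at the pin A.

T = 1456 lb, A_x = 1099 lb, A_y = 1895 lb

ΣM about A: T·sin41°·19.1 − 2850·6.4 = 0 → T = 18240/(19.1·0.656059) = 1455.62 ≈ 1456 lb.
ΣF_x = 0: A_x − T·cos41° = 0 → A_x = 1455.62 × 0.75471 = 1099 lb.
ΣF_y = 0: A_y + T·sin41° − 2850 = 0 → A_y = 2850 − 1455.62 × 0.656059 = 1895 lb.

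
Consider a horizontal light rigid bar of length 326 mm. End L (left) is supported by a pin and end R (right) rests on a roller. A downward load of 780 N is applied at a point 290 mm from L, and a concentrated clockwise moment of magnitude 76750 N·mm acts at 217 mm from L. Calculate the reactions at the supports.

L_x = 0, L_y = -149.3 N, R_y = 929.3 N

Taking moments about L: R_y·326 − 780·290 − 76750 = 0 → R_y = 302950/326 = 929.294 ≈ 929.3 N.
ΣF_y = 0: L_y + 929.294 − 780 = 0 → L_y = -149.3 N.
ΣF_x = 0: no horizontal applied forces, so L_x = 0.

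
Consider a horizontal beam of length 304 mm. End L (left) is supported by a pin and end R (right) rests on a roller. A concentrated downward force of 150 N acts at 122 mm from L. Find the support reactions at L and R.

L_x = 0, L_y = 89.80 N, R_y = 60.20 N

Moments about L: R_y·304 − 150·122 = 0 → R_y = 18300/304 = 60.1974 ≈ 60.20 N.
ΣF_y = 0: L_y + 60.1974 − 150 = 0 → L_y = 89.80 N.
ΣF_x = 0: no horizontal applied forces, so L_x = 0.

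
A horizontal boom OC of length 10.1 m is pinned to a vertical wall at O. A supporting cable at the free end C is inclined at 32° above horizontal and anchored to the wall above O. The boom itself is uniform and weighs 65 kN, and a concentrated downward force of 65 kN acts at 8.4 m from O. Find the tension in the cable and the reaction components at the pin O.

ΣM about O: T·sin32°·10.1 − 65·5.05 − 65·8.4 = 0 → T = 874.25/(10.1·0.529919) = 163.345 ≈ 163.3 kN.
ΣF_x = 0: O_x − T·cos32° = 0 → O_x = 163.345 × 0.848048 = 138.5 kN.
ΣF_y = 0: O_y + T·sin32° − 65 − 65 = 0 → O_y = 130 − 163.345 × 0.529919 = 43.44 kN.

T = 163.3 kN, O_x = 138.5 kN, O_y = 43.44 kN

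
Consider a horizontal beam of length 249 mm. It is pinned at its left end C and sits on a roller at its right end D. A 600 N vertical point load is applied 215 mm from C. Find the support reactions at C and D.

C_x = 0, C_y = 81.93 N, D_y = 518.1 N

Moments about C: D_y·249 − 600·215 = 0 → D_y = 129000/249 = 518.072 ≈ 518.1 N.
ΣF_y = 0: C_y + 518.072 − 600 = 0 → C_y = 81.93 N.
ΣF_x = 0: no horizontal applied forces, so C_x = 0.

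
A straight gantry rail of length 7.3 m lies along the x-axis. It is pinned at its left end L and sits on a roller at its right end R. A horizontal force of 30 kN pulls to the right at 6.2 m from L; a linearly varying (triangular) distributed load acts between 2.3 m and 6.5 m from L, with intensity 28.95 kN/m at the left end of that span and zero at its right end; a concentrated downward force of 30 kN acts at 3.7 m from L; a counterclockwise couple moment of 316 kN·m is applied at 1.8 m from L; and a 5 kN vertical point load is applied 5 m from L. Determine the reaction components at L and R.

L_x = -30.00 kN, L_y = 89.64 kN, R_y = 6.156 kN

Resultant of the triangular load: ½ × 28.95 × 4.2 = 60.795 kN, acting at 3.7 m from L (one-third of the span from the peak).
Taking moments about L: R_y·7.3 − (½·28.95·4.2)·3.7 − 30·3.7 + 316 − 5·5 = 0 → R_y = 44.9415/7.3 = 6.15637 ≈ 6.156 kN.
ΣF_y = 0: L_y + 6.15637 − ½·28.95·4.2 − 30 − 5 = 0 → L_y = 89.64 kN.
ΣF_x = 0: L_x + 30 = 0 → L_x = -30.00 kN.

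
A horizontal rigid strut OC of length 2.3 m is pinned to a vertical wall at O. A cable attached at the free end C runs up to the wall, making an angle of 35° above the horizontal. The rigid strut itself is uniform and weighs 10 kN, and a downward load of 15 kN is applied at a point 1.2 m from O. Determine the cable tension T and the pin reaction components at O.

T = 22.36 kN, O_x = 18.32 kN, O_y = 12.17 kN

ΣM about O: T·sin35°·2.3 − 10·1.15 − 15·1.2 = 0 → T = 29.5/(2.3·0.573576) = 22.3616 ≈ 22.36 kN.
ΣF_x = 0: O_x − T·cos35° = 0 → O_x = 22.3616 × 0.819152 = 18.32 kN.
ΣF_y = 0: O_y + T·sin35° − 10 − 15 = 0 → O_y = 25 − 22.3616 × 0.573576 = 12.17 kN.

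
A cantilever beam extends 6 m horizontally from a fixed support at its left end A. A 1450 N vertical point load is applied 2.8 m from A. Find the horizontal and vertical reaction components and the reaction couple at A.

ΣF_x = 0: A_x = 0.
ΣF_y = 0: A_y − 1450 = 0 → A_y = 1450 N.
ΣM about A: M_A − 1450·2.8 = 0 → M_A = 4060 N·m.

A_x = 0, A_y = 1450 N, M_A = 4060 N·m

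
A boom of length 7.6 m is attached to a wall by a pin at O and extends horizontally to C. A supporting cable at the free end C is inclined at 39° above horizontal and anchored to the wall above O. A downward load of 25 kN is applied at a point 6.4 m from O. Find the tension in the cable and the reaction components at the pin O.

T = 33.45 kN, O_x = 26.00 kN, O_y = 3.947 kN

ΣM about O: T·sin39°·7.6 − 25·6.4 = 0 → T = 160/(7.6·0.62932) = 33.453 ≈ 33.45 kN.
ΣF_x = 0: O_x − T·cos39° = 0 → O_x = 33.453 × 0.777146 = 26.00 kN.
ΣF_y = 0: O_y + T·sin39° − 25 = 0 → O_y = 25 − 33.453 × 0.62932 = 3.947 kN.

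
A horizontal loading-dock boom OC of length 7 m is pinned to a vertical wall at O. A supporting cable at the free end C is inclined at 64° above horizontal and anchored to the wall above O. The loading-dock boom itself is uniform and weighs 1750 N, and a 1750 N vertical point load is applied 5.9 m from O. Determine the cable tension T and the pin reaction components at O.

ΣM about O: T·sin64°·7 − 1750·3.5 − 1750·5.9 = 0 → T = 16450/(7·0.898794) = 2614.61 ≈ 2615 N.
ΣF_x = 0: O_x − T·cos64° = 0 → O_x = 2614.61 × 0.438371 = 1146 N.
ΣF_y = 0: O_y + T·sin64° − 1750 − 1750 = 0 → O_y = 3500 − 2614.61 × 0.898794 = 1150 N.

T = 2615 N, O_x = 1146 N, O_y = 1150 N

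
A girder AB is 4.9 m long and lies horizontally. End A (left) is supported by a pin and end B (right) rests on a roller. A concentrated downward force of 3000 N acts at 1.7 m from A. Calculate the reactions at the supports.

Taking moments about A: B_y·4.9 − 3000·1.7 = 0 → B_y = 5100/4.9 = 1040.82 ≈ 1041 N.
ΣF_y = 0: A_y + 1040.82 − 3000 = 0 → A_y = 1959 N.
ΣF_x = 0: no horizontal applied forces, so A_x = 0.

A_x = 0, A_y = 1959 N, B_y = 1041 N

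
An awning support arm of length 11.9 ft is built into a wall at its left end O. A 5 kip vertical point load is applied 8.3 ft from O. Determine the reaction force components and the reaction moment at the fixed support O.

ΣF_x = 0: O_x = 0.
ΣF_y = 0: O_y − 5 = 0 → O_y = 5.000 kip.
ΣM about O: M_O − 5·8.3 = 0 → M_O = 41.50 kip·ft.

O_x = 0, O_y = 5.000 kip, M_O = 41.50 kip·ft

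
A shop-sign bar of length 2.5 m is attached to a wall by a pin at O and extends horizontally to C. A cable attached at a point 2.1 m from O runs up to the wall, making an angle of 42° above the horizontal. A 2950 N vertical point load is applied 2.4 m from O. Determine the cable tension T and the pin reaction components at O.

ΣM about O: T·sin42°·2.1 − 2950·2.4 = 0 → T = 7080/(2.1·0.669131) = 5038.52 ≈ 5039 N.
ΣF_x = 0: O_x − T·cos42° = 0 → O_x = 5038.52 × 0.743145 = 3744 N.
ΣF_y = 0: O_y + T·sin42° − 2950 = 0 → O_y = 2950 − 5038.52 × 0.669131 = -421.4 N.

T = 5039 N, O_x = 3744 N, O_y = -421.4 N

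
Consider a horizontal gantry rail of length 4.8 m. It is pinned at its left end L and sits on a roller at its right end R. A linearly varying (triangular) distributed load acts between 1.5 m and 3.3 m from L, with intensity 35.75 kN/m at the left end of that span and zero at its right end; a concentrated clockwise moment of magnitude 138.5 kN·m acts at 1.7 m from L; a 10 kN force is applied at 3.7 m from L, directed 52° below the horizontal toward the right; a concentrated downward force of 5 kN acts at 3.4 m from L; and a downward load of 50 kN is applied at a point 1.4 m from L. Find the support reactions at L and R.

Resultant of the triangular load: ½ × 35.75 × 1.8 = 32.175 kN, acting at 2.1 m from L (one-third of the span from the peak).
Moments about L: R_y·4.8 − (½·35.75·1.8)·2.1 − 138.5 − 10·sin52°·3.7 − 5·3.4 − 50·1.4 = 0 → R_y = 322.224/4.8 = 67.13 kN.
ΣF_y = 0: L_y + 67.13 − ½·35.75·1.8 − 10·sin52° − 5 − 50 = 0 → L_y = 27.93 kN.
ΣF_x = 0: L_x + 10·cos52° = 0 → L_x = -6.157 kN.

L_x = -6.157 kN, L_y = 27.93 kN, R_y = 67.13 kN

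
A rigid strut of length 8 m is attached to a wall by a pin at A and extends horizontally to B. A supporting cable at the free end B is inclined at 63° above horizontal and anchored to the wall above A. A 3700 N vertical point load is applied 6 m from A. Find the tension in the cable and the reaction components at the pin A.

ΣM about A: T·sin63°·8 − 3700·6 = 0 → T = 22200/(8·0.891007) = 3114.45 ≈ 3114 N.
ΣF_x = 0: A_x − T·cos63° = 0 → A_x = 3114.45 × 0.45399 = 1414 N.
ΣF_y = 0: A_y + T·sin63° − 3700 = 0 → A_y = 3700 − 3114.45 × 0.891007 = 925.0 N.

T = 3114 N, A_x = 1414 N, A_y = 925.0 N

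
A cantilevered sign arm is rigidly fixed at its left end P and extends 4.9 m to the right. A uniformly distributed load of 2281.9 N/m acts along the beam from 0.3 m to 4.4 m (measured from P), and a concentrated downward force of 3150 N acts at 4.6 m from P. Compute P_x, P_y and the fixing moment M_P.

P_x = 0, P_y = 12510 N, M_P = 36480 N·m

Resultant of the distributed load: 2281.9 × 4.1 = 9355.79 N at 2.35 m from P.
ΣF_x = 0: P_x = 0.
ΣF_y = 0: P_y − 2281.9·4.1 − 3150 = 0 → P_y = 12510 N.
ΣM about P: M_P − (2281.9·4.1)·2.35 − 3150·4.6 = 0 → M_P = 36480 N·m.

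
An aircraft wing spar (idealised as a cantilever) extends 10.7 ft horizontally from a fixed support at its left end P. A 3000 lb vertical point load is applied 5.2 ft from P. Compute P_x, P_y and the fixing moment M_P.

ΣF_x = 0: P_x = 0.
ΣF_y = 0: P_y − 3000 = 0 → P_y = 3000 lb.
ΣM about P: M_P − 3000·5.2 = 0 → M_P = 15600 lb·ft.

P_x = 0, P_y = 3000 lb, M_P = 15600 lb·ft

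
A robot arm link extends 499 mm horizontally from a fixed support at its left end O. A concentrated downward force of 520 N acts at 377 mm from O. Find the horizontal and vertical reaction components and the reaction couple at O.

ΣF_x = 0: O_x = 0.
ΣF_y = 0: O_y − 520 = 0 → O_y = 520.0 N.
ΣM about O: M_O − 520·377 = 0 → M_O = 196000 N·mm.

O_x = 0, O_y = 520.0 N, M_O = 196000 N·mm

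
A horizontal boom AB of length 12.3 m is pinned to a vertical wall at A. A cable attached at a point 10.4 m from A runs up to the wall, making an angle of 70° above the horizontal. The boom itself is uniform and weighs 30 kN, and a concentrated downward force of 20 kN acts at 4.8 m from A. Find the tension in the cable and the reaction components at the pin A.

T = 28.70 kN, A_x = 9.817 kN, A_y = 23.03 kN

ΣM about A: T·sin70°·10.4 − 30·6.15 − 20·4.8 = 0 → T = 280.5/(10.4·0.939693) = 28.7021 ≈ 28.70 kN.
ΣF_x = 0: A_x − T·cos70° = 0 → A_x = 28.7021 × 0.34202 = 9.817 kN.
ΣF_y = 0: A_y + T·sin70° − 30 − 20 = 0 → A_y = 50 − 28.7021 × 0.939693 = 23.03 kN.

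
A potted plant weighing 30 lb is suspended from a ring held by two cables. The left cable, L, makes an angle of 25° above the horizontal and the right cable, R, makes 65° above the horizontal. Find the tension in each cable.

ΣF_x = 0: −T_L·cos25° + T_R·cos65° = 0 → T_R = 2.14451·T_L.
ΣF_y = 0: T_L·sin25° + T_R·sin65° = 30.
Substitute: T_L·(0.422618 + 2.14451·0.906308) = 30 → T_L = 12.6785 ≈ 12.68 lb.
Then T_R = 2.14451 × 12.6785 = 27.19 lb.

T_L = 12.68 lb, T_R = 27.19 lb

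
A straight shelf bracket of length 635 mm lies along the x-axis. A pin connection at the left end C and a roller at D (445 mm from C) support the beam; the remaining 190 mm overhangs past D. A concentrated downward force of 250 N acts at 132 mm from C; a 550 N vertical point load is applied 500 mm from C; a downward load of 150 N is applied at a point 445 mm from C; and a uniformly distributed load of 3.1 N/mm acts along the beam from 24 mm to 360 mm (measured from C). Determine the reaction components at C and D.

Resultant of the distributed load: 3.1 × 336 = 1041.6 N at 192 mm from C.
Taking moments about C: D_y·445 − 250·132 − 550·500 − 150·445 − (3.1·336)·192 = 0 → D_y = 574737.2/445 = 1291.54 ≈ 1292 N.
ΣF_y = 0: C_y + 1291.54 − 250 − 550 − 150 − 3.1·336 = 0 → C_y = 700.1 N.
ΣF_x = 0: no horizontal applied forces, so C_x = 0.

C_x = 0, C_y = 700.1 N, D_y = 1292 N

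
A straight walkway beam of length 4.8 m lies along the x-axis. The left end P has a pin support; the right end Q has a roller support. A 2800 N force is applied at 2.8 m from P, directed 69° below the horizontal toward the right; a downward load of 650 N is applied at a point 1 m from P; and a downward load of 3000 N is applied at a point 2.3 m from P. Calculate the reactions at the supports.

Taking moments about P: Q_y·4.8 − 2800·sin69°·2.8 − 650·1 − 3000·2.3 = 0 → Q_y = 14869.3/4.8 = 3097.77 ≈ 3098 N.
ΣF_y = 0: P_y + 3097.77 − 2800·sin69° − 650 − 3000 = 0 → P_y = 3166 N.
ΣF_x = 0: P_x + 2800·cos69° = 0 → P_x = -1003 N.

P_x = -1003 N, P_y = 3166 N, Q_y = 3098 N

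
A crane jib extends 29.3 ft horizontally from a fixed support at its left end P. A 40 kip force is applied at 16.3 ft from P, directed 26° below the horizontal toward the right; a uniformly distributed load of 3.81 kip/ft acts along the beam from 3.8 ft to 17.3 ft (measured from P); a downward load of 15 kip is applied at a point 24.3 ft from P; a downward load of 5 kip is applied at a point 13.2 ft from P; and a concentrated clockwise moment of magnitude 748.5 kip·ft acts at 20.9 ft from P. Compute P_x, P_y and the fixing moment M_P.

P_x = -35.95 kip, P_y = 88.97 kip, M_P = 2007 kip·ft

Resultant of the distributed load: 3.81 × 13.5 = 51.435 kip at 10.55 ft from P.
ΣF_x = 0: P_x + 40·cos26° = 0 → P_x = -35.95 kip.
ΣF_y = 0: P_y − 40·sin26° − 3.81·13.5 − 15 − 5 = 0 → P_y = 88.97 kip.
ΣM about P: M_P − 40·sin26°·16.3 − (3.81·13.5)·10.55 − 15·24.3 − 5·13.2 − 748.5 = 0 → M_P = 2007 kip·ft.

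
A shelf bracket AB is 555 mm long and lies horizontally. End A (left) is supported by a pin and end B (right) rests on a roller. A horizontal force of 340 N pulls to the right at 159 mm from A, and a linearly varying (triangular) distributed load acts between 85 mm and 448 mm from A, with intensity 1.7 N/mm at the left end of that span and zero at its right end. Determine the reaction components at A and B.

Resultant of the triangular load: ½ × 1.7 × 363 = 308.55 N, acting at 206 mm from A (one-third of the span from the peak).
ΣM about A: B_y·555 − (½·1.7·363)·206 = 0 → B_y = 63561.3/555 = 114.525 ≈ 114.5 N.
ΣF_y = 0: A_y + 114.525 − ½·1.7·363 = 0 → A_y = 194.0 N.
ΣF_x = 0: A_x + 340 = 0 → A_x = -340.0 N.

A_x = -340.0 N, A_y = 194.0 N, B_y = 114.5 N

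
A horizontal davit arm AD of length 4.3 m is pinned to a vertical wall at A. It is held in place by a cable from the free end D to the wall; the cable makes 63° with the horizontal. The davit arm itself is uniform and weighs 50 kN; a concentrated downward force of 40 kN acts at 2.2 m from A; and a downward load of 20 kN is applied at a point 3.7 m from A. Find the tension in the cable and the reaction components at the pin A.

ΣM about A: T·sin63°·4.3 − 50·2.15 − 40·2.2 − 20·3.7 = 0 → T = 269.5/(4.3·0.891007) = 70.3411 ≈ 70.34 kN.
ΣF_x = 0: A_x − T·cos63° = 0 → A_x = 70.3411 × 0.45399 = 31.93 kN.
ΣF_y = 0: A_y + T·sin63° − 50 − 40 − 20 = 0 → A_y = 110 − 70.3411 × 0.891007 = 47.33 kN.

T = 70.34 kN, A_x = 31.93 kN, A_y = 47.33 kN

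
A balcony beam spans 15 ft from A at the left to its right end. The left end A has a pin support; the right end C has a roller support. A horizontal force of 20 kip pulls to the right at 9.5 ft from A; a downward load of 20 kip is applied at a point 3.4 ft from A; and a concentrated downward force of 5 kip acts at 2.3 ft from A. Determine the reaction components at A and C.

A_x = -20.00 kip, A_y = 19.70 kip, C_y = 5.300 kip

Moments about A: C_y·15 − 20·3.4 − 5·2.3 = 0 → C_y = 79.5/15 = 5.300 kip.
ΣF_y = 0: A_y + 5.3 − 20 − 5 = 0 → A_y = 19.70 kip.
ΣF_x = 0: A_x + 20 = 0 → A_x = -20.00 kip.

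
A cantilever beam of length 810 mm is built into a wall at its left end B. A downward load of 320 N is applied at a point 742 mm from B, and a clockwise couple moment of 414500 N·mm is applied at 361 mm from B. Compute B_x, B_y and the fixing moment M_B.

B_x = 0, B_y = 320.0 N, M_B = 651900 N·mm

ΣF_x = 0: B_x = 0.
ΣF_y = 0: B_y − 320 = 0 → B_y = 320.0 N.
ΣM about B: M_B − 320·742 − 414500 = 0 → M_B = 651900 N·mm.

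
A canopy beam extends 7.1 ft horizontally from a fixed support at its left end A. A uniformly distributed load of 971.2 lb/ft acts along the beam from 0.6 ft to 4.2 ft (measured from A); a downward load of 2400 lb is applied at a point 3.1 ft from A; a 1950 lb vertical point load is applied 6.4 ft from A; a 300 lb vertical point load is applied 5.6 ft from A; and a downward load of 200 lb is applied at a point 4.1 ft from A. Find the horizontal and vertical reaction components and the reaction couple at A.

Resultant of the distributed load: 971.2 × 3.6 = 3496.32 lb at 2.4 ft from A.
ΣF_x = 0: A_x = 0.
ΣF_y = 0: A_y − 971.2·3.6 − 2400 − 1950 − 300 − 200 = 0 → A_y = 8346 lb.
ΣM about A: M_A − (971.2·3.6)·2.4 − 2400·3.1 − 1950·6.4 − 300·5.6 − 200·4.1 = 0 → M_A = 30810 lb·ft.

A_x = 0, A_y = 8346 lb, M_A = 30810 lb·ft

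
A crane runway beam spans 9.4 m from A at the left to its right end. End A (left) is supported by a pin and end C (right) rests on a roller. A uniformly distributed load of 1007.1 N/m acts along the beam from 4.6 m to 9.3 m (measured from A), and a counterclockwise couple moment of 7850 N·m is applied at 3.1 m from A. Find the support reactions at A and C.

A_x = 0, A_y = 2069 N, C_y = 2665 N

Resultant of the distributed load: 1007.1 × 4.7 = 4733.37 N at 6.95 m from A.
Taking moments about A: C_y·9.4 − (1007.1·4.7)·6.95 + 7850 = 0 → C_y = 25046.9215/9.4 = 2664.57 ≈ 2665 N.
ΣF_y = 0: A_y + 2664.57 − 1007.1·4.7 = 0 → A_y = 2069 N.
ΣF_x = 0: no horizontal applied forces, so A_x = 0.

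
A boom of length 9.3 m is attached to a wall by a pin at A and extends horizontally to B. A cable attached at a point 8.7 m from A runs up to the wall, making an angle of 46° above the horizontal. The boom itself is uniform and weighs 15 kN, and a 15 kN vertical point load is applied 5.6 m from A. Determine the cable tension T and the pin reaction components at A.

T = 24.57 kN, A_x = 17.07 kN, A_y = 12.33 kN

ΣM about A: T·sin46°·8.7 − 15·4.65 − 15·5.6 = 0 → T = 153.75/(8.7·0.71934) = 24.5675 ≈ 24.57 kN.
ΣF_x = 0: A_x − T·cos46° = 0 → A_x = 24.5675 × 0.694658 = 17.07 kN.
ΣF_y = 0: A_y + T·sin46° − 15 − 15 = 0 → A_y = 30 − 24.5675 × 0.71934 = 12.33 kN.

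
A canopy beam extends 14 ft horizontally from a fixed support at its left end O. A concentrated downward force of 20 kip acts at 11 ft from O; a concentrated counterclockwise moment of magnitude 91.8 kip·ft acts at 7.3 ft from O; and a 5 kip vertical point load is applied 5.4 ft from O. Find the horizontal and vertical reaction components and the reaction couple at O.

O_x = 0, O_y = 25.00 kip, M_O = 155.2 kip·ft

ΣF_x = 0: O_x = 0.
ΣF_y = 0: O_y − 20 − 5 = 0 → O_y = 25.00 kip.
ΣM about O: M_O − 20·11 + 91.8 − 5·5.4 = 0 → M_O = 155.2 kip·ft.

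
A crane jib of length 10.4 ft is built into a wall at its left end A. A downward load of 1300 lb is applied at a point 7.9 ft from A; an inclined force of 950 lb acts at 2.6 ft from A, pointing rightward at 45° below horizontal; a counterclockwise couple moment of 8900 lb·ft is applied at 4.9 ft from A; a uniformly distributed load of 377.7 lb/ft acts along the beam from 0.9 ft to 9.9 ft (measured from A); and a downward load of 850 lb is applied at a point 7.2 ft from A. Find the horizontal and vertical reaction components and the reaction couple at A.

A_x = -671.8 lb, A_y = 6221 lb, M_A = 27590 lb·ft

Resultant of the distributed load: 377.7 × 9 = 3399.3 lb at 5.4 ft from A.
ΣF_x = 0: A_x + 950·cos45° = 0 → A_x = -671.8 lb.
ΣF_y = 0: A_y − 1300 − 950·sin45° − 377.7·9 − 850 = 0 → A_y = 6221 lb.
ΣM about A: M_A − 1300·7.9 − 950·sin45°·2.6 + 8900 − (377.7·9)·5.4 − 850·7.2 = 0 → M_A = 27590 lb·ft.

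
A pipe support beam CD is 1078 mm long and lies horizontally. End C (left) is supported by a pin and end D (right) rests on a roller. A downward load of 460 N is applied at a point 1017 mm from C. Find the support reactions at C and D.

ΣM about C: D_y·1078 − 460·1017 = 0 → D_y = 467820/1078 = 433.97 ≈ 434.0 N.
ΣF_y = 0: C_y + 433.97 − 460 = 0 → C_y = 26.03 N.
ΣF_x = 0: no horizontal applied forces, so C_x = 0.

C_x = 0, C_y = 26.03 N, D_y = 434.0 N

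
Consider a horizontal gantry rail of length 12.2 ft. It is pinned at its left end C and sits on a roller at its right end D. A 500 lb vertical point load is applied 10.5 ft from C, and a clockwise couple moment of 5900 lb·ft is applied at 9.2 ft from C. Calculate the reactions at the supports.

C_x = 0, C_y = -413.9 lb, D_y = 913.9 lb

ΣM about C: D_y·12.2 − 500·10.5 − 5900 = 0 → D_y = 11150/12.2 = 913.934 ≈ 913.9 lb.
ΣF_y = 0: C_y + 913.934 − 500 = 0 → C_y = -413.9 lb.
ΣF_x = 0: no horizontal applied forces, so C_x = 0.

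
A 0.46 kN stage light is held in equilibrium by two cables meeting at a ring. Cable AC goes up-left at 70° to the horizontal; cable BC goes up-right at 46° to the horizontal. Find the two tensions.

ΣF_x = 0: −T_AC·cos70° + T_BC·cos46° = 0 → T_BC = 0.492357·T_AC.
ΣF_y = 0: T_AC·sin70° + T_BC·sin46° = 0.46.
Substitute: T_AC·(0.939693 + 0.492357·0.71934) = 0.46 → T_AC = 0.355524 ≈ 0.3555 kN.
Then T_BC = 0.492357 × 0.355524 = 0.1750 kN.

T_AC = 0.3555 kN, T_BC = 0.1750 kN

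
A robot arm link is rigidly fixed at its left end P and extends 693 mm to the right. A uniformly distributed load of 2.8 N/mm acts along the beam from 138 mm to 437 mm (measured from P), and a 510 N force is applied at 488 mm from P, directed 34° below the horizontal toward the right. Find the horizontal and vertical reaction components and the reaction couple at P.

Resultant of the distributed load: 2.8 × 299 = 837.2 N at 287.5 mm from P.
ΣF_x = 0: P_x + 510·cos34° = 0 → P_x = -422.8 N.
ΣF_y = 0: P_y − 2.8·299 − 510·sin34° = 0 → P_y = 1122 N.
ΣM about P: M_P − (2.8·299)·287.5 − 510·sin34°·488 = 0 → M_P = 379900 N·mm.

P_x = -422.8 N, P_y = 1122 N, M_P = 379900 N·mm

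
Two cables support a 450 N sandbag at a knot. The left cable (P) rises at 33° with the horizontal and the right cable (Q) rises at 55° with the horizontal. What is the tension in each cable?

T_P = 258.3 N, T_Q = 377.6 N

ΣF_x = 0: −T_P·cos33° + T_Q·cos55° = 0 → T_Q = 1.46218·T_P.
ΣF_y = 0: T_P·sin33° + T_Q·sin55° = 450.
Substitute: T_P·(0.544639 + 1.46218·0.819152) = 450 → T_P = 258.266 ≈ 258.3 N.
Then T_Q = 1.46218 × 258.266 = 377.6 N.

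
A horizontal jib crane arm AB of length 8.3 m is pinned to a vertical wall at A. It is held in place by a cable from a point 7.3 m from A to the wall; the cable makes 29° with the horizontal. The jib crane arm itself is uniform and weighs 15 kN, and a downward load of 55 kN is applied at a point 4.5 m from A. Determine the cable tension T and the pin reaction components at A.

ΣM about A: T·sin29°·7.3 − 15·4.15 − 55·4.5 = 0 → T = 309.75/(7.3·0.48481) = 87.5219 ≈ 87.52 kN.
ΣF_x = 0: A_x − T·cos29° = 0 → A_x = 87.5219 × 0.87462 = 76.55 kN.
ΣF_y = 0: A_y + T·sin29° − 15 − 55 = 0 → A_y = 70 − 87.5219 × 0.48481 = 27.57 kN.

T = 87.52 kN, A_x = 76.55 kN, A_y = 27.57 kN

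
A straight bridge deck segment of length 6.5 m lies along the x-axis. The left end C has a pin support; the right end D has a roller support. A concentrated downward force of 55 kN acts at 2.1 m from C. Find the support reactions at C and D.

Taking moments about C: D_y·6.5 − 55·2.1 = 0 → D_y = 115.5/6.5 = 17.7692 ≈ 17.77 kN.
ΣF_y = 0: C_y + 17.7692 − 55 = 0 → C_y = 37.23 kN.
ΣF_x = 0: no horizontal applied forces, so C_x = 0.

C_x = 0, C_y = 37.23 kN, D_y = 17.77 kN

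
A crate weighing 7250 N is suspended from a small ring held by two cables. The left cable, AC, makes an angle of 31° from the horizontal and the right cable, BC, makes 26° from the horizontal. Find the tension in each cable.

T_AC = 7770 N, T_BC = 7410 N

ΣF_x = 0: −T_AC·cos31° + T_BC·cos26° = 0 → T_BC = 0.953686·T_AC.
ΣF_y = 0: T_AC·sin31° + T_BC·sin26° = 7250.
Substitute: T_AC·(0.515038 + 0.953686·0.438371) = 7250 → T_AC = 7769.75 ≈ 7770 N.
Then T_BC = 0.953686 × 7769.75 = 7410 N.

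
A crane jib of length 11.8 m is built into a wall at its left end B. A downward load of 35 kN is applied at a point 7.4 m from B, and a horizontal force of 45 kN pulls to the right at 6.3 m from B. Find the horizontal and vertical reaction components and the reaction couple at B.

ΣF_x = 0: B_x + 45 = 0 → B_x = -45.00 kN.
ΣF_y = 0: B_y − 35 = 0 → B_y = 35.00 kN.
ΣM about B: M_B − 35·7.4 = 0 → M_B = 259.0 kN·m.

B_x = -45.00 kN, B_y = 35.00 kN, M_B = 259.0 kN·m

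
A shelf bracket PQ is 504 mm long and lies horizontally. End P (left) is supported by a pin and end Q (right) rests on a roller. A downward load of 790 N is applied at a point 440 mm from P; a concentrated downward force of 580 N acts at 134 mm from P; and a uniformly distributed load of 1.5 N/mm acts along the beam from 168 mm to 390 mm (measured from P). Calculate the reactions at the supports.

Resultant of the distributed load: 1.5 × 222 = 333 N at 279 mm from P.
Moments about P: Q_y·504 − 790·440 − 580·134 − (1.5·222)·279 = 0 → Q_y = 518227/504 = 1028.23 ≈ 1028 N.
ΣF_y = 0: P_y + 1028.23 − 790 − 580 − 1.5·222 = 0 → P_y = 674.8 N.
ΣF_x = 0: no horizontal applied forces, so P_x = 0.

P_x = 0, P_y = 674.8 N, Q_y = 1028 N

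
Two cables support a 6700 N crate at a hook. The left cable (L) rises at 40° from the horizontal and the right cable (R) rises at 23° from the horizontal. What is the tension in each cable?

T_L = 6922 N, T_R = 5760 N

ΣF_x = 0: −T_L·cos40° + T_R·cos23° = 0 → T_R = 0.8322·T_L.
ΣF_y = 0: T_L·sin40° + T_R·sin23° = 6700.
Substitute: T_L·(0.642788 + 0.8322·0.390731) = 6700 → T_L = 6921.81 ≈ 6922 N.
Then T_R = 0.8322 × 6921.81 = 5760 N.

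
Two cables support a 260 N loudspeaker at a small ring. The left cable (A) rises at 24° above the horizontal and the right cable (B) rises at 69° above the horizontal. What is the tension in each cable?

T_A = 93.30 N, T_B = 237.8 N

ΣF_x = 0: −T_A·cos24° + T_B·cos69° = 0 → T_B = 2.54918·T_A.
ΣF_y = 0: T_A·sin24° + T_B·sin69° = 260.
Substitute: T_A·(0.406737 + 2.54918·0.93358) = 260 → T_A = 93.3037 ≈ 93.30 N.
Then T_B = 2.54918 × 93.3037 = 237.8 N.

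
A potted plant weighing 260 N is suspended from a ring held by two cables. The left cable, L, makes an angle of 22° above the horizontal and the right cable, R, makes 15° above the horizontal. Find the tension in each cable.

ΣF_x = 0: −T_L·cos22° + T_R·cos15° = 0 → T_R = 0.959891·T_L.
ΣF_y = 0: T_L·sin22° + T_R·sin15° = 260.
Substitute: T_L·(0.374607 + 0.959891·0.258819) = 260 → T_L = 417.305 ≈ 417.3 N.
Then T_R = 0.959891 × 417.305 = 400.6 N.

T_L = 417.3 N, T_R = 400.6 N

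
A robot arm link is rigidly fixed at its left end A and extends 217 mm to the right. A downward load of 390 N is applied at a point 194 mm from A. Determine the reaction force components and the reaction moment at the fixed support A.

ΣF_x = 0: A_x = 0.
ΣF_y = 0: A_y − 390 = 0 → A_y = 390.0 N.
ΣM about A: M_A − 390·194 = 0 → M_A = 75660 N·mm.

A_x = 0, A_y = 390.0 N, M_A = 75660 N·mm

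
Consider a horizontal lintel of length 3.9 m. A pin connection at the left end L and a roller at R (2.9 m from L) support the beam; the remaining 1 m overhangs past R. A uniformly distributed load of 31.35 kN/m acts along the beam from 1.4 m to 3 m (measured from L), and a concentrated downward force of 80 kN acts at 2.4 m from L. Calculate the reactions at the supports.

L_x = 0, L_y = 25.90 kN, R_y = 104.3 kN

Resultant of the distributed load: 31.35 × 1.6 = 50.16 kN at 2.2 m from L.
ΣM about L: R_y·2.9 − (31.35·1.6)·2.2 − 80·2.4 = 0 → R_y = 302.352/2.9 = 104.259 ≈ 104.3 kN.
ΣF_y = 0: L_y + 104.259 − 31.35·1.6 − 80 = 0 → L_y = 25.90 kN.
ΣF_x = 0: no horizontal applied forces, so L_x = 0.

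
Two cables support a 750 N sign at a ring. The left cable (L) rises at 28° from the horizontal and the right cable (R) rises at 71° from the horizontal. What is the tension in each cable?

ΣF_x = 0: −T_L·cos28° + T_R·cos71° = 0 → T_R = 2.71202·T_L.
ΣF_y = 0: T_L·sin28° + T_R·sin71° = 750.
Substitute: T_L·(0.469472 + 2.71202·0.945519) = 750 → T_L = 247.22 ≈ 247.2 N.
Then T_R = 2.71202 × 247.22 = 670.5 N.

T_L = 247.2 N, T_R = 670.5 N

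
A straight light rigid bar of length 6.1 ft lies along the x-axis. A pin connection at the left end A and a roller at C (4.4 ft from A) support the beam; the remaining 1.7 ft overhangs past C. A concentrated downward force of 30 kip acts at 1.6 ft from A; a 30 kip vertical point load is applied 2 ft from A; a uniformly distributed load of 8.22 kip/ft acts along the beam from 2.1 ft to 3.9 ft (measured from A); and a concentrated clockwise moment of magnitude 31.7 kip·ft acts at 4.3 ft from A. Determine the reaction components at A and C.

Resultant of the distributed load: 8.22 × 1.8 = 14.796 kip at 3 ft from A.
ΣM about A: C_y·4.4 − 30·1.6 − 30·2 − (8.22·1.8)·3 − 31.7 = 0 → C_y = 184.088/4.4 = 41.8382 ≈ 41.84 kip.
ΣF_y = 0: A_y + 41.8382 − 30 − 30 − 8.22·1.8 = 0 → A_y = 32.96 kip.
ΣF_x = 0: no horizontal applied forces, so A_x = 0.

A_x = 0, A_y = 32.96 kip, C_y = 41.84 kip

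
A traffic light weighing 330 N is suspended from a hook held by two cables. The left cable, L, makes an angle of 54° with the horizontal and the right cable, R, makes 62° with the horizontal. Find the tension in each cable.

ΣF_x = 0: −T_L·cos54° + T_R·cos62° = 0 → T_R = 1.25201·T_L.
ΣF_y = 0: T_L·sin54° + T_R·sin62° = 330.
Substitute: T_L·(0.809017 + 1.25201·0.882948) = 330 → T_L = 172.371 ≈ 172.4 N.
Then T_R = 1.25201 × 172.371 = 215.8 N.

T_L = 172.4 N, T_R = 215.8 N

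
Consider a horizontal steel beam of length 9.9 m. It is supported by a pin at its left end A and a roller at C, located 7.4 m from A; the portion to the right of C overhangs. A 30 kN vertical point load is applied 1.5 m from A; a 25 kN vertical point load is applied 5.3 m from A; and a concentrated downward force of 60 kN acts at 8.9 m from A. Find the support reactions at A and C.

Taking moments about A: C_y·7.4 − 30·1.5 − 25·5.3 − 60·8.9 = 0 → C_y = 711.5/7.4 = 96.1486 ≈ 96.15 kN.
ΣF_y = 0: A_y + 96.1486 − 30 − 25 − 60 = 0 → A_y = 18.85 kN.
ΣF_x = 0: no horizontal applied forces, so A_x = 0.

A_x = 0, A_y = 18.85 kN, C_y = 96.15 kN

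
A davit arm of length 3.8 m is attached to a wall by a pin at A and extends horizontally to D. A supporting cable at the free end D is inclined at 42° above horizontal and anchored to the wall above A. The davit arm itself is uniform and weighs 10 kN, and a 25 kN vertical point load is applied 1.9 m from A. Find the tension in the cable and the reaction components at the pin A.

ΣM about A: T·sin42°·3.8 − 10·1.9 − 25·1.9 = 0 → T = 66.5/(3.8·0.669131) = 26.1533 ≈ 26.15 kN.
ΣF_x = 0: A_x − T·cos42° = 0 → A_x = 26.1533 × 0.743145 = 19.44 kN.
ΣF_y = 0: A_y + T·sin42° − 10 − 25 = 0 → A_y = 35 − 26.1533 × 0.669131 = 17.50 kN.

T = 26.15 kN, A_x = 19.44 kN, A_y = 17.50 kN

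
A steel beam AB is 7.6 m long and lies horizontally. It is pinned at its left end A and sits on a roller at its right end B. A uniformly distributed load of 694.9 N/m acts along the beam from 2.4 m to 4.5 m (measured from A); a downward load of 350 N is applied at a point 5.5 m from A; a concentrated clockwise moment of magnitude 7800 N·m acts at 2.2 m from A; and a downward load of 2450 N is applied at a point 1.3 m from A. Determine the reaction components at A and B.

A_x = 0, A_y = 1898 N, B_y = 2361 N

Resultant of the distributed load: 694.9 × 2.1 = 1459.29 N at 3.45 m from A.
Taking moments about A: B_y·7.6 − (694.9·2.1)·3.45 − 350·5.5 − 7800 − 2450·1.3 = 0 → B_y = 17944.5505/7.6 = 2361.13 ≈ 2361 N.
ΣF_y = 0: A_y + 2361.13 − 694.9·2.1 − 350 − 2450 = 0 → A_y = 1898 N.
ΣF_x = 0: no horizontal applied forces, so A_x = 0.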